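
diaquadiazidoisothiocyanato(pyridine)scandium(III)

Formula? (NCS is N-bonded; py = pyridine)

Ligands: 2 azido (N3, -1), 1 isothiocyanato (NCS, -1), 2 aqua (H2O, neutral), 1 pyridine (py, neutral). Ligand charge sum = -3.
With Sc in oxidation state +3, the complex ion is [Sc...].

[Sc(H2O)2(N3)2(NCS)(py)]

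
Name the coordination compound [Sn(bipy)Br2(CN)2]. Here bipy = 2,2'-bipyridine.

(2,2'-bipyridine)dibromodicyanotin(IV)

There is no counter-ion, so the complex is neutral overall.
Ligand charges: 2×cyano (-1 each), 2×bromo (-1 each), 1×2,2'-bipyridine (neutral); total -4. So Sn + (-4) = 0, giving Sn = +4.
Ligands are named alphabetically: bipyridine before bromo before cyano.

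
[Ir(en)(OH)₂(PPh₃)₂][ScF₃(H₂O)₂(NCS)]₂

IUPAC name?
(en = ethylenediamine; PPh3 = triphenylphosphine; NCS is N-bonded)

(ethylenediamine)dihydroxobis(triphenylphosphine)iridium(IV) diaquatrifluoroisothiocyanatoscandate(III)

Scandium is always +3 in its complexes; the anion's ligand charges sum to -4, so the complex anion is 1−.
With 2 anions per cation, the cation must be 2×1 = 2+.
Cation: ligand charges sum to -2; for the ion to be 2+, Ir = +4.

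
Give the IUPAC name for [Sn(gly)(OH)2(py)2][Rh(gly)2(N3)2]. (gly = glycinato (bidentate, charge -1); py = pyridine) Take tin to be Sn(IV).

Both ions are complex: the cation is named first with the plain metal name, the anion second with the -ate form; each ion's ligands are alphabetised independently.
Sn is given as +4; the cation's ligand charges sum to -3, so the complex cation is 1+.
A 1:1 salt means the anion carries the equal and opposite charge, 1−.
Anion: ligand charges sum to -4; for the ion to be 1−, Rh = +3.

(glycinato)dihydroxobis(pyridine)tin(IV) diazidobis(glycinato)rhodate(III)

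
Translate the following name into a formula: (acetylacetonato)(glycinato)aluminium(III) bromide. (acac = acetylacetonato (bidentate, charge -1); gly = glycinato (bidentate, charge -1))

Ligands: 1 acetylacetonato (acac, -1), 1 glycinato (gly, -1). Ligand charge sum = -2.
Charge balance with bromide (-1) requires 1 complex ion per 1 bromide.

[Al(acac)(gly)]Br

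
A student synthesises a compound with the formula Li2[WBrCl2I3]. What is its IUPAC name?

The 2 lithium counter-ions carry a total charge of +2, so each complex ion is 2−.
Ligand charges: 1×bromo (-1 each), 3×iodo (-1 each), 2×chloro (-1 each); total -6. So W + (-6) = 2−, giving W = +4.
The complex ion is anionic, so tungsten takes the -ate form tungstate(IV).

lithium bromodichlorotriiodotungstate(IV)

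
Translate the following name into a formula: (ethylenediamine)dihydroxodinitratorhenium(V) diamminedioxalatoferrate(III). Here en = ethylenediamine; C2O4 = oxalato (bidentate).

Cation [Re…]: ligand charges -4, Re(V) ⇒ ion charge 1+.
Anion [Fe…]: ligand charges -4, Fe(III) ⇒ ion charge 1−.
One 1+ cation balances one 1− anion.

[Re(en)(NO3)2(OH)2][Fe(C2O4)2(NH3)2]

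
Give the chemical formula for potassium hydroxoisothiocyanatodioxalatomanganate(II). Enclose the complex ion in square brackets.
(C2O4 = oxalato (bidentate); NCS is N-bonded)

K4[Mn(C2O4)2(NCS)(OH)]

Ligands: 2 oxalato (C2O4, -2), 1 hydroxo (OH, -1), 1 isothiocyanato (NCS, -1). Ligand charge sum = -6.
With Mn in oxidation state +2, the complex ion is [Mn...]^4−.
Charge balance with potassium (+1) requires 1 complex ion per 4 potassium.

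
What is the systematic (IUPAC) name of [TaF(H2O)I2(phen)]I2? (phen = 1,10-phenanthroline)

aquafluorodiiodo(1,10-phenanthroline)tantalum(V) iodide

The 2 iodide counter-ions carry a total charge of -2, so each complex ion is 2+.
Ligand charges: 1×fluoro (-1 each), 2×iodo (-1 each), 1×aqua (neutral), 1×1,10-phenanthroline (neutral); total -3. So Ta + (-3) = 2+, giving Ta = +5.
Ligands are named alphabetically: aqua before fluoro before iodo before phenanthroline.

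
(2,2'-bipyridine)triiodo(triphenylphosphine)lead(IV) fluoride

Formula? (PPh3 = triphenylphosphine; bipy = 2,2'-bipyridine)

[Pb(bipy)I3(PPh3)]F

Ligands: 1 triphenylphosphine (PPh3, neutral), 1 2,2'-bipyridine (bipy, neutral), 3 iodo (I, -1). Ligand charge sum = -3.
Charge balance with fluoride (-1) requires 1 complex ion per 1 fluoride.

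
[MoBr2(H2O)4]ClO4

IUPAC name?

The 1 perchlorate counter-ion carries a total charge of -1, so each complex ion is 1+.
Ligand charges: 4×aqua (neutral), 2×bromo (-1 each); total -2. So Mo + (-2) = 1+, giving Mo = +3.
Ligands are named alphabetically: aqua before bromo.

tetraaquadibromomolybdenum(III) perchlorate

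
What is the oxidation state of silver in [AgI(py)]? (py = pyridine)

No counter-ion: the bracketed complex is neutral.
Ligand charges: 1×I = -1; 1×py neutral; sum -1.
Ag + (-1) = 0 ⇒ Ag is +1.

+1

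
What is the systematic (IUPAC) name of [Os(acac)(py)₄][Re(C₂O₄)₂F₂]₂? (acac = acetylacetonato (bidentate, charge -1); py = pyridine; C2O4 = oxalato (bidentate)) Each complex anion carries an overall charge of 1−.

Both ions are complex: the cation is named first with the plain metal name, the anion second with the -ate form; each ion's ligands are alphabetised independently.
The complex anion is given as 1−; its ligand charges sum to -6, so Re = +5.
With 2 anions per cation, the cation must be 2×1 = 2+.
Cation: ligand charges sum to -1; for the ion to be 2+, Os = +3.

(acetylacetonato)tetrakis(pyridine)osmium(III) difluorodioxalatorhenate(V)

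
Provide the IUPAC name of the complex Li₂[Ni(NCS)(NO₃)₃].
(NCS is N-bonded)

lithium isothiocyanatotrinitratonickelate(II)

The 2 lithium counter-ions carry a total charge of +2, so each complex ion is 2−.
Ligand charges: 3×nitrato (-1 each), 1×isothiocyanato (-1 each); total -4. So Ni + (-4) = 2−, giving Ni = +2.
The complex ion is anionic, so nickel takes the -ate form nickelate(II).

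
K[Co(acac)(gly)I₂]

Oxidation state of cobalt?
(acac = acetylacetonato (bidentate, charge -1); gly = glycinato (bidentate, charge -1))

+3

1 potassium outside the brackets (+1 each) → the complex ion is 1−.
Ligand charges: 1×acac = -1; 1×gly = -1; 2×I = -2; sum -4.
Co + (-4) = 1− ⇒ Co is +3.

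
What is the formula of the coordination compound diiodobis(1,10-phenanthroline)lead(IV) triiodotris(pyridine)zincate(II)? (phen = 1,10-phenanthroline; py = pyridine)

Cation [Pb…]: ligand charges -2, Pb(IV) ⇒ ion charge 2+.
Anion [Zn…]: ligand charges -3, Zn(II) ⇒ ion charge 1−.
One 2+ cation requires 2 of the 1− anion.

[PbI2(phen)2][ZnI3(py)3]2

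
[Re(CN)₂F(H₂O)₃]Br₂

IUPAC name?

The 2 bromide counter-ions carry a total charge of -2, so each complex ion is 2+.
Ligand charges: 2×cyano (-1 each), 1×fluoro (-1 each), 3×aqua (neutral); total -3. So Re + (-3) = 2+, giving Re = +5.
Ligands are named alphabetically: aqua before cyano before fluoro.

triaquadicyanofluororhenium(V) bromide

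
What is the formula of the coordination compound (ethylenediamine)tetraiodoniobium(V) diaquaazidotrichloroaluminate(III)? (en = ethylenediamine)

Cation [Nb…]: ligand charges -4, Nb(V) ⇒ ion charge 1+.
Anion [Al…]: ligand charges -4, Al(III) ⇒ ion charge 1−.
One 1+ cation balances one 1− anion.

[Nb(en)I4][AlCl3(H2O)2(N3)]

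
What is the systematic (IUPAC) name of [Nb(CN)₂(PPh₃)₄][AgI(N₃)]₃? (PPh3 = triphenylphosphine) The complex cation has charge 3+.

dicyanotetrakis(triphenylphosphine)niobium(V) azidoiodoargentate(I)

Both ions are complex: the cation is named first with the plain metal name, the anion second with the -ate form; each ion's ligands are alphabetised independently.
The complex cation is given as 3+; its ligand charges sum to -2, so Nb = +5.
With 3 anions per cation, each anion must be 3/3 = 1−.
Anion: ligand charges sum to -2; for the ion to be 1−, Ag = +1.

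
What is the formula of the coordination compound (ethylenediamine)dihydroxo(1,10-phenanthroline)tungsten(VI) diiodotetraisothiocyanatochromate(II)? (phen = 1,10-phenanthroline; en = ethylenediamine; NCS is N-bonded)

[W(en)(OH)2(phen)][CrI2(NCS)4]

Cation [W…]: ligand charges -2, W(VI) ⇒ ion charge 4+.
Anion [Cr…]: ligand charges -6, Cr(II) ⇒ ion charge 4−.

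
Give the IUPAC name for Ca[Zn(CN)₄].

calcium tetracyanozincate(II)

The 1 calcium counter-ion carries a total charge of +2, so each complex ion is 2−.
Ligand charges: 4×cyano (-1 each); total -4. So Zn + (-4) = 2−, giving Zn = +2.
The complex ion is anionic, so zinc takes the -ate form zincate(II).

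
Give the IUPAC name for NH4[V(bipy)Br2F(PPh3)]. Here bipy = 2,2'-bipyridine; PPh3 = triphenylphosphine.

The 1 ammonium counter-ion carries a total charge of +1, so each complex ion is 1−.
Ligand charges: 1×2,2'-bipyridine (neutral), 2×bromo (-1 each), 1×fluoro (-1 each), 1×triphenylphosphine (neutral); total -3. So V + (-3) = 1−, giving V = +2.
The complex ion is anionic, so vanadium takes the -ate form vanadate(II).

ammonium (2,2'-bipyridine)dibromofluoro(triphenylphosphine)vanadate(II)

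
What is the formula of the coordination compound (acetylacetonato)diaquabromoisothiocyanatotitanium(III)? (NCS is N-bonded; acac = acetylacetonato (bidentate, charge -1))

[Ti(acac)Br(H2O)2(NCS)]

Ligands: 1 bromo (Br, -1), 1 isothiocyanato (NCS, -1), 2 aqua (H2O, neutral), 1 acetylacetonato (acac, -1). Ligand charge sum = -3.
With Ti in oxidation state +3, the complex ion is [Ti...].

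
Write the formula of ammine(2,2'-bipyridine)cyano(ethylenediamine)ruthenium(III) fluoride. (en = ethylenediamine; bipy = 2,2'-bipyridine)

Ligands: 1 ethylenediamine (en, neutral), 1 cyano (CN, -1), 1 ammine (NH3, neutral), 1 2,2'-bipyridine (bipy, neutral). Ligand charge sum = -1.
With Ru in oxidation state +3, the complex ion is [Ru...]^2+.
Charge balance with fluoride (-1) requires 1 complex ion per 2 fluoride.

[Ru(bipy)(CN)(en)(NH3)]F2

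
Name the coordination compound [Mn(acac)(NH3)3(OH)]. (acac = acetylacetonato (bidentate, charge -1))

(acetylacetonato)triamminehydroxomanganese(II)

There is no counter-ion, so the complex is neutral overall.
Ligand charges: 1×hydroxo (-1 each), 3×ammine (neutral), 1×acetylacetonato (-1 each); total -2. So Mn + (-2) = 0, giving Mn = +2.
Ligands are named alphabetically: acetylacetonato before ammine before hydroxo.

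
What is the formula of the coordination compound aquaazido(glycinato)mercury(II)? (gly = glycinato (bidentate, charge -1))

[Hg(gly)(H2O)(N3)]

Ligands: 1 azido (N3, -1), 1 aqua (H2O, neutral), 1 glycinato (gly, -1). Ligand charge sum = -2.
With Hg in oxidation state +2, the complex ion is [Hg...].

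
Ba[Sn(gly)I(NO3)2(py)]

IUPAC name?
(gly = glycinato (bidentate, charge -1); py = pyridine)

The 1 barium counter-ion carries a total charge of +2, so each complex ion is 2−.
Ligand charges: 1×glycinato (-1 each), 1×pyridine (neutral), 2×nitrato (-1 each), 1×iodo (-1 each); total -4. So Sn + (-4) = 2−, giving Sn = +2.
The complex ion is anionic, so tin takes the -ate form stannate(II).

barium (glycinato)iododinitrato(pyridine)stannate(II)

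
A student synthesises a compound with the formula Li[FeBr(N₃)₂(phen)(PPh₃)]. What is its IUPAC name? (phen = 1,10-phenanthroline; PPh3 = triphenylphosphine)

The 1 lithium counter-ion carries a total charge of +1, so each complex ion is 1−.
Ligand charges: 1×1,10-phenanthroline (neutral), 2×azido (-1 each), 1×bromo (-1 each), 1×triphenylphosphine (neutral); total -3. So Fe + (-3) = 1−, giving Fe = +2.
The complex ion is anionic, so iron takes the -ate form ferrate(II).

lithium diazidobromo(1,10-phenanthroline)(triphenylphosphine)ferrate(II)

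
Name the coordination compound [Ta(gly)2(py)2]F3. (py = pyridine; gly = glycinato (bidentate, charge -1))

The 3 fluoride counter-ions carry a total charge of -3, so each complex ion is 3+.
Ligand charges: 2×pyridine (neutral), 2×glycinato (-1 each); total -2. So Ta + (-2) = 3+, giving Ta = +5.
Ligands are named alphabetically: glycinato before pyridine.

bis(glycinato)bis(pyridine)tantalum(V) fluoride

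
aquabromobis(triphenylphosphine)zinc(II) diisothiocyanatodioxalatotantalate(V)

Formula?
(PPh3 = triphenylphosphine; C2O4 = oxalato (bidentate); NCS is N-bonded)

[ZnBr(H2O)(PPh3)2][Ta(C2O4)2(NCS)2]

Cation [Zn…]: ligand charges -1, Zn(II) ⇒ ion charge 1+.
Anion [Ta…]: ligand charges -6, Ta(V) ⇒ ion charge 1−.
One 1+ cation balances one 1− anion.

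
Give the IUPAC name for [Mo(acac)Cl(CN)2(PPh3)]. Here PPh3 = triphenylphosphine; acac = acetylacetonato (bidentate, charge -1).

(acetylacetonato)chlorodicyano(triphenylphosphine)molybdenum(IV)

There is no counter-ion, so the complex is neutral overall.
Ligand charges: 1×triphenylphosphine (neutral), 1×chloro (-1 each), 2×cyano (-1 each), 1×acetylacetonato (-1 each); total -4. So Mo + (-4) = 0, giving Mo = +4.
Ligands are named alphabetically: acetylacetonato before chloro before cyano before triphenylphosphine.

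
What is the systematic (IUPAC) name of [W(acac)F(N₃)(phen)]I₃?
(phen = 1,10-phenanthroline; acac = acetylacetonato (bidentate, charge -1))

(acetylacetonato)azidofluoro(1,10-phenanthroline)tungsten(VI) iodide

The 3 iodide counter-ions carry a total charge of -3, so each complex ion is 3+.
Ligand charges: 1×fluoro (-1 each), 1×1,10-phenanthroline (neutral), 1×azido (-1 each), 1×acetylacetonato (-1 each); total -3. So W + (-3) = 3+, giving W = +6.
Ligands are named alphabetically: acetylacetonato before azido before fluoro before phenanthroline.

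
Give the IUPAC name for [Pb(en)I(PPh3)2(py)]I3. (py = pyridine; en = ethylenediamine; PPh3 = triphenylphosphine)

The 3 iodide counter-ions carry a total charge of -3, so each complex ion is 3+.
Ligand charges: 1×pyridine (neutral), 1×ethylenediamine (neutral), 2×triphenylphosphine (neutral), 1×iodo (-1 each); total -1. So Pb + (-1) = 3+, giving Pb = +4.
Ligands are named alphabetically: ethylenediamine before iodo before pyridine before triphenylphosphine.

(ethylenediamine)iodo(pyridine)bis(triphenylphosphine)lead(IV) iodide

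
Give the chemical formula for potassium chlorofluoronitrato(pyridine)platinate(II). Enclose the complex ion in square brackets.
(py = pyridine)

Ligands: 1 pyridine (py, neutral), 1 nitrato (NO3, -1), 1 fluoro (F, -1), 1 chloro (Cl, -1). Ligand charge sum = -3.
With Pt in oxidation state +2, the complex ion is [Pt...]^1−.
Charge balance with potassium (+1) requires 1 complex ion per 1 potassium.

K[PtClF(NO3)(py)]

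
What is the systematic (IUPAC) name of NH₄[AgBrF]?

The 1 ammonium counter-ion carries a total charge of +1, so each complex ion is 1−.
Ligand charges: 1×fluoro (-1 each), 1×bromo (-1 each); total -2. So Ag + (-2) = 1−, giving Ag = +1.
The complex ion is anionic, so silver takes the -ate form argentate(I).

ammonium bromofluoroargentate(I)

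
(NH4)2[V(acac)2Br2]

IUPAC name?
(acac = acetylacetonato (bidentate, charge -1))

The 2 ammonium counter-ions carry a total charge of +2, so each complex ion is 2−.
Ligand charges: 2×acetylacetonato (-1 each), 2×bromo (-1 each); total -4. So V + (-4) = 2−, giving V = +2.
The complex ion is anionic, so vanadium takes the -ate form vanadate(II).

ammonium bis(acetylacetonato)dibromovanadate(II)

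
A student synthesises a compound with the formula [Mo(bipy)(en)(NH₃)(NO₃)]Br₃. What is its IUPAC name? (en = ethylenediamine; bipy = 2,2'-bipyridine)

ammine(2,2'-bipyridine)(ethylenediamine)nitratomolybdenum(IV) bromide

The 3 bromide counter-ions carry a total charge of -3, so each complex ion is 3+.
Ligand charges: 1×ammine (neutral), 1×nitrato (-1 each), 1×ethylenediamine (neutral), 1×2,2'-bipyridine (neutral); total -1. So Mo + (-1) = 3+, giving Mo = +4.
Ligands are named alphabetically: ammine before bipyridine before ethylenediamine before nitrato.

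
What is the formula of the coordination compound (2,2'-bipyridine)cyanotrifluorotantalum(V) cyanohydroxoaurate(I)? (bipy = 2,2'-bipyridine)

Cation [Ta…]: ligand charges -4, Ta(V) ⇒ ion charge 1+.
Anion [Au…]: ligand charges -2, Au(I) ⇒ ion charge 1−.
One 1+ cation balances one 1− anion.

[Ta(bipy)(CN)F3][Au(CN)(OH)]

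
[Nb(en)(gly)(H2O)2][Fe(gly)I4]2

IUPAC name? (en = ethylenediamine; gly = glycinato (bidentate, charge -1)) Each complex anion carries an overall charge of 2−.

Both ions are complex: the cation is named first with the plain metal name, the anion second with the -ate form; each ion's ligands are alphabetised independently.
The complex anion is given as 2−; its ligand charges sum to -5, so Fe = +3.
With 2 anions per cation, the cation must be 2×2 = 4+.
Cation: ligand charges sum to -1; for the ion to be 4+, Nb = +5.

diaqua(ethylenediamine)(glycinato)niobium(V) (glycinato)tetraiodoferrate(III)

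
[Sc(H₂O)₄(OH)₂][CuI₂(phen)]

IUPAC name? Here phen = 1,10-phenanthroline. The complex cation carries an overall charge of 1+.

tetraaquadihydroxoscandium(III) diiodo(1,10-phenanthroline)cuprate(I)

Both ions are complex: the cation is named first with the plain metal name, the anion second with the -ate form; each ion's ligands are alphabetised independently.
The complex cation is given as 1+; its ligand charges sum to -2, so Sc = +3.
A 1:1 salt means the anion carries the equal and opposite charge, 1−.
Anion: ligand charges sum to -2; for the ion to be 1−, Cu = +1.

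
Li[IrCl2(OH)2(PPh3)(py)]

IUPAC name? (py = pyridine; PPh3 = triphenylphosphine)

lithium dichlorodihydroxo(pyridine)(triphenylphosphine)iridate(III)

The 1 lithium counter-ion carries a total charge of +1, so each complex ion is 1−.
Ligand charges: 1×pyridine (neutral), 2×hydroxo (-1 each), 1×triphenylphosphine (neutral), 2×chloro (-1 each); total -4. So Ir + (-4) = 1−, giving Ir = +3.
Ligands are named alphabetically: chloro before hydroxo before pyridine before triphenylphosphine.
The complex ion is anionic, so iridium takes the -ate form iridate(III).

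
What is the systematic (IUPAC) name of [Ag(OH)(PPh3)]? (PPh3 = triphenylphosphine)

There is no counter-ion, so the complex is neutral overall.
Ligand charges: 1×hydroxo (-1 each), 1×triphenylphosphine (neutral); total -1. So Ag + (-1) = 0, giving Ag = +1.
Ligands are named alphabetically: hydroxo before triphenylphosphine.

hydroxo(triphenylphosphine)silver(I)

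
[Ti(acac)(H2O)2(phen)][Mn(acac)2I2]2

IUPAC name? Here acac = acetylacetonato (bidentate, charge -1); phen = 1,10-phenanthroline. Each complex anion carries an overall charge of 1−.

Both ions are complex: the cation is named first with the plain metal name, the anion second with the -ate form; each ion's ligands are alphabetised independently.
The complex anion is given as 1−; its ligand charges sum to -4, so Mn = +3.
With 2 anions per cation, the cation must be 2×1 = 2+.
Cation: ligand charges sum to -1; for the ion to be 2+, Ti = +3.

(acetylacetonato)diaqua(1,10-phenanthroline)titanium(III) bis(acetylacetonato)diiodomanganate(III)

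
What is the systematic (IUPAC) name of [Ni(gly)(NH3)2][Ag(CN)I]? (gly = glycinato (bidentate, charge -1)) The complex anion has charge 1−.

Both ions are complex: the cation is named first with the plain metal name, the anion second with the -ate form; each ion's ligands are alphabetised independently.
The complex anion is given as 1−; its ligand charges sum to -2, so Ag = +1.
A 1:1 salt means the cation carries the equal and opposite charge, 1+.
Cation: ligand charges sum to -1; for the ion to be 1+, Ni = +2.

diammine(glycinato)nickel(II) cyanoiodoargentate(I)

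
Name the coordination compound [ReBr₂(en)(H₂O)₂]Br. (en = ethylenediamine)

diaquadibromo(ethylenediamine)rhenium(III) bromide

The 1 bromide counter-ion carries a total charge of -1, so each complex ion is 1+.
Ligand charges: 2×aqua (neutral), 2×bromo (-1 each), 1×ethylenediamine (neutral); total -2. So Re + (-2) = 1+, giving Re = +3.
Ligands are named alphabetically: aqua before bromo before ethylenediamine.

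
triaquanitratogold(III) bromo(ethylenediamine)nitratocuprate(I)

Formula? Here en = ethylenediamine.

[Au(H2O)3(NO3)][CuBr(en)(NO3)]2

Cation [Au…]: ligand charges -1, Au(III) ⇒ ion charge 2+.
Anion [Cu…]: ligand charges -2, Cu(I) ⇒ ion charge 1−.
One 2+ cation requires 2 of the 1− anion.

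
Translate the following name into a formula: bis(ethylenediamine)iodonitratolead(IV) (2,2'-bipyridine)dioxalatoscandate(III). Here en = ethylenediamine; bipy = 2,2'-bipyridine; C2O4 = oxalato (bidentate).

[Pb(en)2I(NO3)][Sc(bipy)(C2O4)2]2

Cation [Pb…]: ligand charges -2, Pb(IV) ⇒ ion charge 2+.
Anion [Sc…]: ligand charges -4, Sc(III) ⇒ ion charge 1−.
One 2+ cation requires 2 of the 1− anion.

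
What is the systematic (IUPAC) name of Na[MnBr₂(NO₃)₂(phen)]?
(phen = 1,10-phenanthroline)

The 1 sodium counter-ion carries a total charge of +1, so each complex ion is 1−.
Ligand charges: 2×nitrato (-1 each), 1×1,10-phenanthroline (neutral), 2×bromo (-1 each); total -4. So Mn + (-4) = 1−, giving Mn = +3.
The complex ion is anionic, so manganese takes the -ate form manganate(III).

sodium dibromodinitrato(1,10-phenanthroline)manganate(III)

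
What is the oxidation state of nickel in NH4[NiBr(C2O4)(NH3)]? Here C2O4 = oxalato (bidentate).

1 ammonium outside the brackets (+1 each) → the complex ion is 1−.
Ligand charges: 1×Br = -1; 1×NH3 neutral; 1×C2O4 = -2; sum -3.
Ni + (-3) = 1− ⇒ Ni is +2.

+2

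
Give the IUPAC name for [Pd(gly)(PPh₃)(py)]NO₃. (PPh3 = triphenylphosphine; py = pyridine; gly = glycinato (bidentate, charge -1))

The 1 nitrate counter-ion carries a total charge of -1, so each complex ion is 1+.
Ligand charges: 1×triphenylphosphine (neutral), 1×pyridine (neutral), 1×glycinato (-1 each); total -1. So Pd + (-1) = 1+, giving Pd = +2.
Ligands are named alphabetically: glycinato before pyridine before triphenylphosphine.

(glycinato)(pyridine)(triphenylphosphine)palladium(II) nitrate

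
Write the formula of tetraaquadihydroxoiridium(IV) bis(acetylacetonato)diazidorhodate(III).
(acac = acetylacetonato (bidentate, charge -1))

Cation [Ir…]: ligand charges -2, Ir(IV) ⇒ ion charge 2+.
Anion [Rh…]: ligand charges -4, Rh(III) ⇒ ion charge 1−.

[Ir(H2O)4(OH)2][Rh(acac)2(N3)2]2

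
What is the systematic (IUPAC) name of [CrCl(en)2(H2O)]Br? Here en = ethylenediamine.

aquachlorobis(ethylenediamine)chromium(II) bromide

The 1 bromide counter-ion carries a total charge of -1, so each complex ion is 1+.
Ligand charges: 1×aqua (neutral), 1×chloro (-1 each), 2×ethylenediamine (neutral); total -1. So Cr + (-1) = 1+, giving Cr = +2.
Ligands are named alphabetically: aqua before chloro before ethylenediamine.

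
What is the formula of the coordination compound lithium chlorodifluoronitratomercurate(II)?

Li2[HgClF2(NO3)]

Ligands: 2 fluoro (F, -1), 1 nitrato (NO3, -1), 1 chloro (Cl, -1). Ligand charge sum = -4.
With Hg in oxidation state +2, the complex ion is [Hg...]^2−.
Charge balance with lithium (+1) requires 1 complex ion per 2 lithium.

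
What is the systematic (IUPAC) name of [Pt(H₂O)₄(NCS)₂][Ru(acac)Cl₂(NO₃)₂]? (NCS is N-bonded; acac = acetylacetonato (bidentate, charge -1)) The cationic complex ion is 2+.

tetraaquadiisothiocyanatoplatinum(IV) (acetylacetonato)dichlorodinitratoruthenate(III)

Both ions are complex: the cation is named first with the plain metal name, the anion second with the -ate form; each ion's ligands are alphabetised independently.
The complex cation is given as 2+; its ligand charges sum to -2, so Pt = +4.
A 1:1 salt means the anion carries the equal and opposite charge, 2−.
Anion: ligand charges sum to -5; for the ion to be 2−, Ru = +3.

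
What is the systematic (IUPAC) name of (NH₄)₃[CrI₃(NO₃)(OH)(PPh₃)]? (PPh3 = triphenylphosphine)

The 3 ammonium counter-ions carry a total charge of +3, so each complex ion is 3−.
Ligand charges: 3×iodo (-1 each), 1×hydroxo (-1 each), 1×nitrato (-1 each), 1×triphenylphosphine (neutral); total -5. So Cr + (-5) = 3−, giving Cr = +2.
The complex ion is anionic, so chromium takes the -ate form chromate(II).

ammonium hydroxotriiodonitrato(triphenylphosphine)chromate(II)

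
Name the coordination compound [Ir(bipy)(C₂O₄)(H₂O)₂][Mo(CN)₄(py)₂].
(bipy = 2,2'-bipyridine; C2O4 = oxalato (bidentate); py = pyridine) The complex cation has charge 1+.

diaqua(2,2'-bipyridine)oxalatoiridium(III) tetracyanobis(pyridine)molybdate(III)

Both ions are complex: the cation is named first with the plain metal name, the anion second with the -ate form; each ion's ligands are alphabetised independently.
The complex cation is given as 1+; its ligand charges sum to -2, so Ir = +3.
A 1:1 salt means the anion carries the equal and opposite charge, 1−.
Anion: ligand charges sum to -4; for the ion to be 1−, Mo = +3.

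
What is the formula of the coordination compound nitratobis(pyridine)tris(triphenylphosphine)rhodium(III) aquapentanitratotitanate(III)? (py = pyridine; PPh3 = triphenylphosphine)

Cation [Rh…]: ligand charges -1, Rh(III) ⇒ ion charge 2+.
Anion [Ti…]: ligand charges -5, Ti(III) ⇒ ion charge 2−.

[Rh(NO3)(PPh3)3(py)2][Ti(H2O)(NO3)5]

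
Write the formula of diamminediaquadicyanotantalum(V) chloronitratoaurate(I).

[Ta(CN)2(H2O)2(NH3)2][AuCl(NO3)]3

Cation [Ta…]: ligand charges -2, Ta(V) ⇒ ion charge 3+.
Anion [Au…]: ligand charges -2, Au(I) ⇒ ion charge 1−.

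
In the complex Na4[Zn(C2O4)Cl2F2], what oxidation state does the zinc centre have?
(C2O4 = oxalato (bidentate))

4 sodium outside the brackets (+1 each) → the complex ion is 4−.
Ligand charges: 1×C2O4 = -2; 2×F = -2; 2×Cl = -2; sum -6.
Zn + (-6) = 4− ⇒ Zn is +2.

+2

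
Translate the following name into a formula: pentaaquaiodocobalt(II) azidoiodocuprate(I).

Cation [Co…]: ligand charges -1, Co(II) ⇒ ion charge 1+.
Anion [Cu…]: ligand charges -2, Cu(I) ⇒ ion charge 1−.
One 1+ cation balances one 1− anion.

[Co(H2O)5I][CuI(N3)]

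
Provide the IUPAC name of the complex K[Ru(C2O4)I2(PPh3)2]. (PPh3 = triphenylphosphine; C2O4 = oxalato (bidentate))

potassium diiodooxalatobis(triphenylphosphine)ruthenate(III)

The 1 potassium counter-ion carries a total charge of +1, so each complex ion is 1−.
Ligand charges: 2×triphenylphosphine (neutral), 1×oxalato (-2 each), 2×iodo (-1 each); total -4. So Ru + (-4) = 1−, giving Ru = +3.
The complex ion is anionic, so ruthenium takes the -ate form ruthenate(III).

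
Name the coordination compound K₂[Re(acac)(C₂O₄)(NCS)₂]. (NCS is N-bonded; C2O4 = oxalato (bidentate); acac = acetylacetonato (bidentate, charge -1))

The 2 potassium counter-ions carry a total charge of +2, so each complex ion is 2−.
Ligand charges: 2×isothiocyanato (-1 each), 1×oxalato (-2 each), 1×acetylacetonato (-1 each); total -5. So Re + (-5) = 2−, giving Re = +3.
Ligands are named alphabetically: acetylacetonato before isothiocyanato before oxalato.
The complex ion is anionic, so rhenium takes the -ate form rhenate(III).

potassium (acetylacetonato)diisothiocyanatooxalatorhenate(III)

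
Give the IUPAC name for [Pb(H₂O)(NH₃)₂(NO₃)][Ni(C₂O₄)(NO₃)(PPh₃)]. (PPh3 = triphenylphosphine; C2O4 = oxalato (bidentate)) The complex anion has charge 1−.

The complex anion is given as 1−; its ligand charges sum to -3, so Ni = +2.
A 1:1 salt means the cation carries the equal and opposite charge, 1+.
Cation: ligand charges sum to -1; for the ion to be 1+, Pb = +2.

diammineaquanitratolead(II) nitratooxalato(triphenylphosphine)nickelate(II)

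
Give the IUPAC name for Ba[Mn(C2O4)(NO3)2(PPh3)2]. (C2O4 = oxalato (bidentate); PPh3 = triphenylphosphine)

The 1 barium counter-ion carries a total charge of +2, so each complex ion is 2−.
Ligand charges: 1×oxalato (-2 each), 2×nitrato (-1 each), 2×triphenylphosphine (neutral); total -4. So Mn + (-4) = 2−, giving Mn = +2.
Ligands are named alphabetically: nitrato before oxalato before triphenylphosphine.
The complex ion is anionic, so manganese takes the -ate form manganate(II).

barium dinitratooxalatobis(triphenylphosphine)manganate(II)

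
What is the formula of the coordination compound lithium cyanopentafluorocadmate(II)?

Li4[Cd(CN)F5]

Ligands: 5 fluoro (F, -1), 1 cyano (CN, -1). Ligand charge sum = -6.
With Cd in oxidation state +2, the complex ion is [Cd...]^4−.
Charge balance with lithium (+1) requires 1 complex ion per 4 lithium.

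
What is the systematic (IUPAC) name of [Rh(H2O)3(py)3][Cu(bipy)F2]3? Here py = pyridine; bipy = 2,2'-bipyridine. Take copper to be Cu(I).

triaquatris(pyridine)rhodium(III) (2,2'-bipyridine)difluorocuprate(I)

Cu is given as +1; the anion's ligand charges sum to -2, so the complex anion is 1−.
With 3 anions per cation, the cation must be 3×1 = 3+.
Cation: ligand charges sum to 0; for the ion to be 3+, Rh = +3.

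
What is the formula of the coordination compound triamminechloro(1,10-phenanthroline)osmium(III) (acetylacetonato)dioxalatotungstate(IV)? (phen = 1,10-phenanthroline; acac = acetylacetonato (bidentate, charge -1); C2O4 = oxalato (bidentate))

Cation [Os…]: ligand charges -1, Os(III) ⇒ ion charge 2+.
Anion [W…]: ligand charges -5, W(IV) ⇒ ion charge 1−.
One 2+ cation requires 2 of the 1− anion.

[OsCl(NH3)3(phen)][W(acac)(C2O4)2]2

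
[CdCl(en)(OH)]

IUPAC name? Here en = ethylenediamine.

There is no counter-ion, so the complex is neutral overall.
Ligand charges: 1×chloro (-1 each), 1×hydroxo (-1 each), 1×ethylenediamine (neutral); total -2. So Cd + (-2) = 0, giving Cd = +2.
Ligands are named alphabetically: chloro before ethylenediamine before hydroxo.

chloro(ethylenediamine)hydroxocadmium(II)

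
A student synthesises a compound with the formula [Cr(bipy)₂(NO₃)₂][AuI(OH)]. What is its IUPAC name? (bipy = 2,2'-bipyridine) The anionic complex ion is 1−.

bis(2,2'-bipyridine)dinitratochromium(III) hydroxoiodoaurate(I)

The complex anion is given as 1−; its ligand charges sum to -2, so Au = +1.
A 1:1 salt means the cation carries the equal and opposite charge, 1+.
Cation: ligand charges sum to -2; for the ion to be 1+, Cr = +3.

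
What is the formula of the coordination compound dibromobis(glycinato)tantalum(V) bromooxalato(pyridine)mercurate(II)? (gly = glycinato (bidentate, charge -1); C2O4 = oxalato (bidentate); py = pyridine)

[TaBr2(gly)2][HgBr(C2O4)(py)]

Cation [Ta…]: ligand charges -4, Ta(V) ⇒ ion charge 1+.
Anion [Hg…]: ligand charges -3, Hg(II) ⇒ ion charge 1−.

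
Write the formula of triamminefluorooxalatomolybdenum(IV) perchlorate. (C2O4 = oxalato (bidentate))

[Mo(C2O4)F(NH3)3]ClO4

Ligands: 3 ammine (NH3, neutral), 1 oxalato (C2O4, -2), 1 fluoro (F, -1). Ligand charge sum = -3.
Charge balance with perchlorate (-1) requires 1 complex ion per 1 perchlorate.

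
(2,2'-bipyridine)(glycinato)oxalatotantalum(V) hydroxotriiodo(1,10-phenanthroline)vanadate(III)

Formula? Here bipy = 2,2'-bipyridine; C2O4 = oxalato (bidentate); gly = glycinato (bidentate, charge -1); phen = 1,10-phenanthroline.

Cation [Ta…]: ligand charges -3, Ta(V) ⇒ ion charge 2+.
Anion [V…]: ligand charges -4, V(III) ⇒ ion charge 1−.
One 2+ cation requires 2 of the 1− anion.

[Ta(bipy)(C2O4)(gly)][VI3(OH)(phen)]2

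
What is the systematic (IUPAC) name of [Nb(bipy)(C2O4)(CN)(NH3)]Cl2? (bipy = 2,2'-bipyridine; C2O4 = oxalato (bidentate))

The 2 chloride counter-ions carry a total charge of -2, so each complex ion is 2+.
Ligand charges: 1×2,2'-bipyridine (neutral), 1×oxalato (-2 each), 1×cyano (-1 each), 1×ammine (neutral); total -3. So Nb + (-3) = 2+, giving Nb = +5.
Ligands are named alphabetically: ammine before bipyridine before cyano before oxalato.

ammine(2,2'-bipyridine)cyanooxalatoniobium(V) chloride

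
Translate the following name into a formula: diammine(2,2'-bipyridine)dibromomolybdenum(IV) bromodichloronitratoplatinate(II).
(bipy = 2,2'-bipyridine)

[Mo(bipy)Br2(NH3)2][PtBrCl2(NO3)]

Cation [Mo…]: ligand charges -2, Mo(IV) ⇒ ion charge 2+.
Anion [Pt…]: ligand charges -4, Pt(II) ⇒ ion charge 2−.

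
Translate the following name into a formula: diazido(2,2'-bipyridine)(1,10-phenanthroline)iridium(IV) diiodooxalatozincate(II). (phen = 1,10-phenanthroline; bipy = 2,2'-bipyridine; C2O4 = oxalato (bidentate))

Cation [Ir…]: ligand charges -2, Ir(IV) ⇒ ion charge 2+.
Anion [Zn…]: ligand charges -4, Zn(II) ⇒ ion charge 2−.
One 2+ cation balances one 2− anion.

[Ir(bipy)(N3)2(phen)][Zn(C2O4)I2]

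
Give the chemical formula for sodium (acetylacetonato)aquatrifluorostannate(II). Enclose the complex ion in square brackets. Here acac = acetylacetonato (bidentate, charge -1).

Na2[Sn(acac)F3(H2O)]

Ligands: 1 aqua (H2O, neutral), 3 fluoro (F, -1), 1 acetylacetonato (acac, -1). Ligand charge sum = -4.
With Sn in oxidation state +2, the complex ion is [Sn...]^2−.
Charge balance with sodium (+1) requires 1 complex ion per 2 sodium.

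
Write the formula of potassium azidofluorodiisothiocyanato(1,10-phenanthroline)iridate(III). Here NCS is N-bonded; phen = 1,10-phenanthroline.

Ligands: 2 isothiocyanato (NCS, -1), 1 fluoro (F, -1), 1 azido (N3, -1), 1 1,10-phenanthroline (phen, neutral). Ligand charge sum = -4.
With Ir in oxidation state +3, the complex ion is [Ir...]^1−.
Charge balance with potassium (+1) requires 1 complex ion per 1 potassium.

K[IrF(N3)(NCS)2(phen)]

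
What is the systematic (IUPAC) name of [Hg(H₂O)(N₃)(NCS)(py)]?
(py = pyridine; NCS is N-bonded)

aquaazidoisothiocyanato(pyridine)mercury(II)

There is no counter-ion, so the complex is neutral overall.
Ligand charges: 1×pyridine (neutral), 1×isothiocyanato (-1 each), 1×azido (-1 each), 1×aqua (neutral); total -2. So Hg + (-2) = 0, giving Hg = +2.
Ligands are named alphabetically: aqua before azido before isothiocyanato before pyridine.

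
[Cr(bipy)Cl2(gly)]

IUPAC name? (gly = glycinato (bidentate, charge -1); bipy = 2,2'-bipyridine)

(2,2'-bipyridine)dichloro(glycinato)chromium(III)

There is no counter-ion, so the complex is neutral overall.
Ligand charges: 1×glycinato (-1 each), 1×2,2'-bipyridine (neutral), 2×chloro (-1 each); total -3. So Cr + (-3) = 0, giving Cr = +3.
Ligands are named alphabetically: bipyridine before chloro before glycinato.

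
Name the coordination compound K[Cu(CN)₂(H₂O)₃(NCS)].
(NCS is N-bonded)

potassium triaquadicyanoisothiocyanatocuprate(II)

The 1 potassium counter-ion carries a total charge of +1, so each complex ion is 1−.
Ligand charges: 3×aqua (neutral), 1×isothiocyanato (-1 each), 2×cyano (-1 each); total -3. So Cu + (-3) = 1−, giving Cu = +2.
Ligands are named alphabetically: aqua before cyano before isothiocyanato.
The complex ion is anionic, so copper takes the -ate form cuprate(II).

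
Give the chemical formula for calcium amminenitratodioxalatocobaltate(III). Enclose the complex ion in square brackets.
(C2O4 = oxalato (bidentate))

Ligands: 2 oxalato (C2O4, -2), 1 ammine (NH3, neutral), 1 nitrato (NO3, -1). Ligand charge sum = -5.
Charge balance with calcium (+2) requires 1 complex ion per 1 calcium.

Ca[Co(C2O4)2(NH3)(NO3)]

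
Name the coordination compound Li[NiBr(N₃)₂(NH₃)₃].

The 1 lithium counter-ion carries a total charge of +1, so each complex ion is 1−.
Ligand charges: 1×bromo (-1 each), 3×ammine (neutral), 2×azido (-1 each); total -3. So Ni + (-3) = 1−, giving Ni = +2.
Ligands are named alphabetically: ammine before azido before bromo.
The complex ion is anionic, so nickel takes the -ate form nickelate(II).

lithium triamminediazidobromonickelate(II)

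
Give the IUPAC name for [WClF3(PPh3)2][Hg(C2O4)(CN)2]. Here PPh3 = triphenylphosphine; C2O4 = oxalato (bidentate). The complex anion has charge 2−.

The complex anion is given as 2−; its ligand charges sum to -4, so Hg = +2.
A 1:1 salt means the cation carries the equal and opposite charge, 2+.
Cation: ligand charges sum to -4; for the ion to be 2+, W = +6.

chlorotrifluorobis(triphenylphosphine)tungsten(VI) dicyanooxalatomercurate(II)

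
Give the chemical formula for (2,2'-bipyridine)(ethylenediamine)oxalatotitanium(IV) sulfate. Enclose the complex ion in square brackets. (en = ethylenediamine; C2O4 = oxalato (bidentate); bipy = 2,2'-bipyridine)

[Ti(bipy)(C2O4)(en)]SO4

Ligands: 1 ethylenediamine (en, neutral), 1 oxalato (C2O4, -2), 1 2,2'-bipyridine (bipy, neutral). Ligand charge sum = -2.
With Ti in oxidation state +4, the complex ion is [Ti...]^2+.
Charge balance with sulfate (-2) requires 1 complex ion per 1 sulfate.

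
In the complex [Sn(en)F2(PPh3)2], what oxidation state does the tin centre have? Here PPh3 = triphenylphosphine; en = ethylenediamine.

+2

No counter-ion: the bracketed complex is neutral.
Ligand charges: 2×PPh3 neutral; 2×F = -2; 1×en neutral; sum -2.
Sn + (-2) = 0 ⇒ Sn is +2.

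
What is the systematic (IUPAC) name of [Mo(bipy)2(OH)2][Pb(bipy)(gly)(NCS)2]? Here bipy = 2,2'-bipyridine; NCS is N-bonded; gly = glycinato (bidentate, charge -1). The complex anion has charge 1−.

bis(2,2'-bipyridine)dihydroxomolybdenum(III) (2,2'-bipyridine)(glycinato)diisothiocyanatoplumbate(II)

Both ions are complex: the cation is named first with the plain metal name, the anion second with the -ate form; each ion's ligands are alphabetised independently.
The complex anion is given as 1−; its ligand charges sum to -3, so Pb = +2.
A 1:1 salt means the cation carries the equal and opposite charge, 1+.
Cation: ligand charges sum to -2; for the ion to be 1+, Mo = +3.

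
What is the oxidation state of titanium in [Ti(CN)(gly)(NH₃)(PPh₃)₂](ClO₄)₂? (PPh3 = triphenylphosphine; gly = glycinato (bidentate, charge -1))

2 perchlorate outside the brackets (-1 each) → the complex ion is 2+.
Ligand charges: 2×PPh3 neutral; 1×NH3 neutral; 1×gly = -1; 1×CN = -1; sum -2.
Ti + (-2) = 2+ ⇒ Ti is +4.

+4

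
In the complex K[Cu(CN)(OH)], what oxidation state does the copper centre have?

1 potassium outside the brackets (+1 each) → the complex ion is 1−.
Ligand charges: 1×CN = -1; 1×OH = -1; sum -2.
Cu + (-2) = 1− ⇒ Cu is +1.

+1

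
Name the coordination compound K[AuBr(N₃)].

potassium azidobromoaurate(I)

The 1 potassium counter-ion carries a total charge of +1, so each complex ion is 1−.
Ligand charges: 1×bromo (-1 each), 1×azido (-1 each); total -2. So Au + (-2) = 1−, giving Au = +1.
Ligands are named alphabetically: azido before bromo.
The complex ion is anionic, so gold takes the -ate form aurate(I).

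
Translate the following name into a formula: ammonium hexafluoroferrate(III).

Ligands: 6 fluoro (F, -1). Ligand charge sum = -6.
Charge balance with ammonium (+1) requires 1 complex ion per 3 ammonium.

(NH4)3[FeF6]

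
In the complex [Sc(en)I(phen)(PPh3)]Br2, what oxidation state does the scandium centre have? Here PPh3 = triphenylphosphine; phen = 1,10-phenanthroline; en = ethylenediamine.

+3

2 bromide outside the brackets (-1 each) → the complex ion is 2+.
Ligand charges: 1×I = -1; 1×PPh3 neutral; 1×phen neutral; 1×en neutral; sum -1.
Sc + (-1) = 2+ ⇒ Sc is +3.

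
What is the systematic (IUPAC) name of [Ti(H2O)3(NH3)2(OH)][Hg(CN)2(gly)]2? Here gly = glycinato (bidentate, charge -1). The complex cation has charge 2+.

The complex cation is given as 2+; its ligand charges sum to -1, so Ti = +3.
With 2 anions per cation, each anion must be 2/2 = 1−.
Anion: ligand charges sum to -3; for the ion to be 1−, Hg = +2.

diamminetriaquahydroxotitanium(III) dicyano(glycinato)mercurate(II)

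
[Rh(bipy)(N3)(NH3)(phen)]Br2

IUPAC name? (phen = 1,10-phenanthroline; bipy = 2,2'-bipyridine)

ammineazido(2,2'-bipyridine)(1,10-phenanthroline)rhodium(III) bromide

The 2 bromide counter-ions carry a total charge of -2, so each complex ion is 2+.
Ligand charges: 1×1,10-phenanthroline (neutral), 1×2,2'-bipyridine (neutral), 1×ammine (neutral), 1×azido (-1 each); total -1. So Rh + (-1) = 2+, giving Rh = +3.
Ligands are named alphabetically: ammine before azido before bipyridine before phenanthroline.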